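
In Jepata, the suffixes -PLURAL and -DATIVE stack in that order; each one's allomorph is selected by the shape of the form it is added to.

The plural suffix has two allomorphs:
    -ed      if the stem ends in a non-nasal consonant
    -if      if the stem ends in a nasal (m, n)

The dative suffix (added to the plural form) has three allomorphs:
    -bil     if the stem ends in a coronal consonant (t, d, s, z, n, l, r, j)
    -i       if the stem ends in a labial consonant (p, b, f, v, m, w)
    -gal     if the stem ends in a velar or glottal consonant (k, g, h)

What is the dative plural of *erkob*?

*erkob* — final consonant /b/ (non-nasal) → -ed → *erkobed*.
Since the final consonant of the plural form *erkobed* is /d/ (coronal), it takes -bil, giving *erkobedbil*.

erkobedbil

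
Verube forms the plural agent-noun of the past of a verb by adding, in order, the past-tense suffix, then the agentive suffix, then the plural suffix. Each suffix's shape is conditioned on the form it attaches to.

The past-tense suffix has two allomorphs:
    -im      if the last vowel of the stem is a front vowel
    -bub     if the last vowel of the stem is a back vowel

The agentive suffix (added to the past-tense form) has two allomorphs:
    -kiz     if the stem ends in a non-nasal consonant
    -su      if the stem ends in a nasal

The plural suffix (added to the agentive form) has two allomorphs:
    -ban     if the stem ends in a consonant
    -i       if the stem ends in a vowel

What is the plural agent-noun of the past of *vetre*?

The last vowel of *vetre* is /e/, which is a front vowel, so the past-tense suffix is -im, giving *vetreim*.
The past-tense form *vetreim*: final consonant = /m/, a nasal → -su → *vetreimsu*.
The final sound of the agentive form *vetreimsu* is /u/, which is a vowel, so the plural suffix is -i, giving *vetreimsui*.

vetreimsui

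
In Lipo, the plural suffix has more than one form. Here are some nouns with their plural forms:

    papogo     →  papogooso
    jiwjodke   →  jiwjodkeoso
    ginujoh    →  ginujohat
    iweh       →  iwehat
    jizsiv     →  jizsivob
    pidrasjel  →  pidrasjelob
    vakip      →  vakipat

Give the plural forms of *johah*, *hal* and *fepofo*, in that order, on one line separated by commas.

johahat, halob, fepofooso

Looking at the final sound of each stem: -at when the stem ends in a voiceless consonant (*ginujoh*, *iweh*, *vakip*); -ob when the stem ends in a voiced consonant (*jizsiv*, *pidrasjel*); -oso when the stem ends in a vowel (*papogo*, *jiwjodke*).
*johah* — final sound /h/ (a voiceless consonant) → -at → *johahat*.
Since the final sound of *hal* is /l/ (a voiced consonant), it takes -ob, giving *halob*.
The final sound of *fepofo* is /o/, which is a vowel, so the suffix is -oso, giving *fepofooso*.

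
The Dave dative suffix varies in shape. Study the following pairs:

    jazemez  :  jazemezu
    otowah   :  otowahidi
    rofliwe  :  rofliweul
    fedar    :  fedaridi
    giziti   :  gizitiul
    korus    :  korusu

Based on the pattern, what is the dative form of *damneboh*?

The alternation tracks the final sound of the stem — -u when the stem ends in a sibilant (*jazemez*, *korus*); -idi when the stem ends in a non-sibilant consonant (*otowah*, *fedar*); -ul when the stem ends in a vowel (*rofliwe*, *giziti*).
*damneboh* — final sound /h/ (a non-sibilant consonant) → -idi → *damnebohidi*.

damnebohidi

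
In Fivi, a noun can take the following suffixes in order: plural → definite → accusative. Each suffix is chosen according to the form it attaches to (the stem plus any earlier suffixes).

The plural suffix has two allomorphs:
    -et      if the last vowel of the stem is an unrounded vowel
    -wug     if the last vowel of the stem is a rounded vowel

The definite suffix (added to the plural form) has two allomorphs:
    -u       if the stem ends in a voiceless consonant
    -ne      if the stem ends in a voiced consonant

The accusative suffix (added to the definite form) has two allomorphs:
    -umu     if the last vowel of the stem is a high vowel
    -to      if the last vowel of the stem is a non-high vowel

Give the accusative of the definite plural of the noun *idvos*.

idvoswugneto

Since the last vowel of *idvos* is /o/ (a rounded vowel), it takes -wug, giving *idvoswug*.
The plural form *idvoswug*: final consonant = /g/, voiced → -ne → *idvoswugne*.
The definite form *idvoswugne* — last vowel /e/ (a non-high vowel) → -to → *idvoswugneto*.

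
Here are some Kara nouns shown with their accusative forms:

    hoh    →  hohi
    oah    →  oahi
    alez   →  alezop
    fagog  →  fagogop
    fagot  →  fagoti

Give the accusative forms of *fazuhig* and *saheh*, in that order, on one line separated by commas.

fazuhigop, sahehi

Looking at the final consonant of each stem: -i when the stem ends in a voiceless consonant (*hoh*, *oah*, *fagot*); -op when the stem ends in a voiced consonant (*alez*, *fagog*).
Since the final consonant of *fazuhig* is /g/ (voiced), it takes -op, giving *fazuhigop*.
*saheh*: final consonant = /h/, voiceless → -i → *sahehi*.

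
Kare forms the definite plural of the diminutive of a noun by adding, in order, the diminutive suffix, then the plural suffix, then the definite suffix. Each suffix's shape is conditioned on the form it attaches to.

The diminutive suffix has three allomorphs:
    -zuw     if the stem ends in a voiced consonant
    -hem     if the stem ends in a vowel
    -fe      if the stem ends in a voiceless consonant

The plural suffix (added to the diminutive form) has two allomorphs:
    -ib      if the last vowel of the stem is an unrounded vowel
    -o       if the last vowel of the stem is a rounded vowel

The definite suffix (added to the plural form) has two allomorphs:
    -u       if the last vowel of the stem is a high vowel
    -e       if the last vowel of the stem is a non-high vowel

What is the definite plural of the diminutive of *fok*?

fokfeibu

Since the final sound of *fok* is /k/ (a voiceless consonant), it takes -fe, giving *fokfe*.
The diminutive form *fokfe*: last vowel = /e/, an unrounded vowel → -ib → *fokfeib*.
The plural form *fokfeib* — last vowel /i/ (a high vowel) → -u → *fokfeibu*.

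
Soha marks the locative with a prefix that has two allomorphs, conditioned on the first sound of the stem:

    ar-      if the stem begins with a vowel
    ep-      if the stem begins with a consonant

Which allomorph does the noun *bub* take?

ep-

*bub* — first sound /b/ (a consonant) → ep-.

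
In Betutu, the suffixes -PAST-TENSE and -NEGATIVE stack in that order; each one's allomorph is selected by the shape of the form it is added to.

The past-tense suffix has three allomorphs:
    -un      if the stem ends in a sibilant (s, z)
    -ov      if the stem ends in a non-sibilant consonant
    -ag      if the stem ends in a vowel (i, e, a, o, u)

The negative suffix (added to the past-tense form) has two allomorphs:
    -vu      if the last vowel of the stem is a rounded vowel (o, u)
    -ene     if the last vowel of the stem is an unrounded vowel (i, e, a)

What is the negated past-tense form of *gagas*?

gagasunvu

*gagas*: final sound = /s/, a sibilant → -un → *gagasun*.
The last vowel of the past-tense form *gagasun* is /u/, which is a rounded vowel, so the negative suffix is -vu, giving *gagasunvu*.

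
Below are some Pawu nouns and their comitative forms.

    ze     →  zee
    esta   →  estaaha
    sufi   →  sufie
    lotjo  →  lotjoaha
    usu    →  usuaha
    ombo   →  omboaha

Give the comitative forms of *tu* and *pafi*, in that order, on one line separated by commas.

Looking at the last vowel of each stem: -e when the last vowel of the stem is a front vowel (*ze*, *sufi*); -aha when the last vowel of the stem is a back vowel (*esta*, *lotjo*, *usu*, *ombo*).
*tu*: last vowel = /u/, a back vowel → -aha → *tuaha*.
*pafi*: last vowel = /i/, a front vowel → -e → *pafie*.

tuaha, pafie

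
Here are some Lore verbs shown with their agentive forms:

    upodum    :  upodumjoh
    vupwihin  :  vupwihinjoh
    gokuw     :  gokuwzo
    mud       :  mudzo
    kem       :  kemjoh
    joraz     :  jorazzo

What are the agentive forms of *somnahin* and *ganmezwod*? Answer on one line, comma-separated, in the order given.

The alternation tracks the final consonant of the stem — -joh when the stem ends in a nasal (*upodum*, *vupwihin*, *kem*); -zo when the stem ends in a non-nasal consonant (*gokuw*, *mud*, *joraz*).
*somnahin* — final consonant /n/ (a nasal) → -joh → *somnahinjoh*.
Since the final consonant of *ganmezwod* is /d/ (non-nasal), it takes -zo, giving *ganmezwodzo*.

somnahinjoh, ganmezwodzo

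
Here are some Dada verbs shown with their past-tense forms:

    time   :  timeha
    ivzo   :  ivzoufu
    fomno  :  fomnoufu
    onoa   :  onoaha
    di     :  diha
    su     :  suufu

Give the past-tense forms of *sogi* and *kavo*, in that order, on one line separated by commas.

The alternation tracks the last vowel of the stem — -ufu when the last vowel of the stem is a rounded vowel (*ivzo*, *fomno*, *su*); -ha when the last vowel of the stem is an unrounded vowel (*time*, *onoa*, *di*).
*sogi*: last vowel = /i/, an unrounded vowel → -ha → *sogiha*.
The last vowel of *kavo* is /o/, which is a rounded vowel, so the suffix is -ufu, giving *kavoufu*.

sogiha, kavoufu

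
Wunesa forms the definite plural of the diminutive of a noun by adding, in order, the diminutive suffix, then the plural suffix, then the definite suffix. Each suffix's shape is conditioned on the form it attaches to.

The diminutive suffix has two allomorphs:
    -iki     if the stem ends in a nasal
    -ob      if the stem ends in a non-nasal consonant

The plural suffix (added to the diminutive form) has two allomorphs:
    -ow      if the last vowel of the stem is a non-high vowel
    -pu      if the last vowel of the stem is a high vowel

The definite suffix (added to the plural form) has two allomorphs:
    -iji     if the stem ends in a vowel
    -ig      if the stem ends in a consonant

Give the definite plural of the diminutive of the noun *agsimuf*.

agsimufobowig

The final consonant of *agsimuf* is /f/, which is non-nasal, so the diminutive suffix is -ob, giving *agsimufob*.
Since the last vowel of the diminutive form *agsimufob* is /o/ (a non-high vowel), it takes -ow, giving *agsimufobow*.
Since the final sound of the plural form *agsimufobow* is /w/ (a consonant), it takes -ig, giving *agsimufobowig*.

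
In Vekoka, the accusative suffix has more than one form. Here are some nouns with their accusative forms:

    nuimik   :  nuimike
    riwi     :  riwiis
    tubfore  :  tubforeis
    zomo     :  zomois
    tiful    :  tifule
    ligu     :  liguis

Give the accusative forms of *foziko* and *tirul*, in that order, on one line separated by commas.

The suffix is conditioned by the final sound: -e when the stem ends in a consonant (*nuimik*, *tiful*); -is when the stem ends in a vowel (*riwi*, *tubfore*, *zomo*, *ligu*).
*foziko*: final sound = /o/, a vowel → -is → *fozikois*.
The final sound of *tirul* is /l/, which is a consonant, so the suffix is -e, giving *tirule*.

fozikois, tirule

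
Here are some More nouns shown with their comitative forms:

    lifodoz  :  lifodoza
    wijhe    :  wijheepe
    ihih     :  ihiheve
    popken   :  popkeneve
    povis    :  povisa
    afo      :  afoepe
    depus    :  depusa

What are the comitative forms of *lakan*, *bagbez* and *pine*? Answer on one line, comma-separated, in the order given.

lakaneve, bagbeza, pineepe

The suffix is conditioned by the final sound: -a when the stem ends in a sibilant (*lifodoz*, *povis*, *depus*); -eve when the stem ends in a non-sibilant consonant (*ihih*, *popken*); -epe when the stem ends in a vowel (*wijhe*, *afo*).
Since the final sound of *lakan* is /n/ (a non-sibilant consonant), it takes -eve, giving *lakaneve*.
Since the final sound of *bagbez* is /z/ (a sibilant), it takes -a, giving *bagbeza*.
*pine*: final sound = /e/, a vowel → -epe → *pineepe*.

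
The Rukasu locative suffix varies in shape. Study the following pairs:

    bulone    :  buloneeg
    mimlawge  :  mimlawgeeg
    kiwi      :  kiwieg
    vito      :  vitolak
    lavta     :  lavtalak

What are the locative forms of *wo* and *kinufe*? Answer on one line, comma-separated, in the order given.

The suffix is conditioned by the last vowel: -eg when the last vowel of the stem is a front vowel (*bulone*, *mimlawge*, *kiwi*); -lak when the last vowel of the stem is a back vowel (*vito*, *lavta*).
*wo* — last vowel /o/ (a back vowel) → -lak → *wolak*.
The last vowel of *kinufe* is /e/, which is a front vowel, so the suffix is -eg, giving *kinufeeg*.

wolak, kinufeeg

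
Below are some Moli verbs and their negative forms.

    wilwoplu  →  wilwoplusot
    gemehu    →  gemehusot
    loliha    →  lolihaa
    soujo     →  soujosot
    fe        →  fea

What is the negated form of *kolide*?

kolidea

Looking at the last vowel of each stem: -sot when the last vowel of the stem is a rounded vowel (*wilwoplu*, *gemehu*, *soujo*); -a when the last vowel of the stem is an unrounded vowel (*loliha*, *fe*).
*kolide* — last vowel /e/ (an unrounded vowel) → -a → *kolidea*.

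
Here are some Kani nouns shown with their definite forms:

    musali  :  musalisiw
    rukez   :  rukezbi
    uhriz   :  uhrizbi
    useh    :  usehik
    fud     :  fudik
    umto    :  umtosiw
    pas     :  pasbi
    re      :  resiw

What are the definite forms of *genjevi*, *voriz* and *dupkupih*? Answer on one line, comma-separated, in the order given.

The pattern is sibilance of the final sound: -bi when the stem ends in a sibilant (*rukez*, *uhriz*, *pas*); -ik when the stem ends in a non-sibilant consonant (*useh*, *fud*); -siw when the stem ends in a vowel (*musali*, *umto*, *re*).
The final sound of *genjevi* is /i/, which is a vowel, so the suffix is -siw, giving *genjevisiw*.
*voriz*: final sound = /z/, a sibilant → -bi → *vorizbi*.
*dupkupih* — final sound /h/ (a non-sibilant consonant) → -ik → *dupkupihik*.

genjevisiw, vorizbi, dupkupihik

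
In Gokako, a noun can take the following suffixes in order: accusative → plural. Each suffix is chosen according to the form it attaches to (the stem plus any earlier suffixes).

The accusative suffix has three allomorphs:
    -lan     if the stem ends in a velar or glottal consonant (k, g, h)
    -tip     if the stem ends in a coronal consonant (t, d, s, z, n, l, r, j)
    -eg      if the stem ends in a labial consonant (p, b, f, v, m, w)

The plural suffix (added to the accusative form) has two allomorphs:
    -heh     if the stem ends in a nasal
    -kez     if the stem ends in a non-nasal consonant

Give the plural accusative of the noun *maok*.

maoklanheh

*maok*: final consonant = /k/, velar/glottal → -lan → *maoklan*.
The final consonant of the accusative form *maoklan* is /n/, which is a nasal, so the plural suffix is -heh, giving *maoklanheh*.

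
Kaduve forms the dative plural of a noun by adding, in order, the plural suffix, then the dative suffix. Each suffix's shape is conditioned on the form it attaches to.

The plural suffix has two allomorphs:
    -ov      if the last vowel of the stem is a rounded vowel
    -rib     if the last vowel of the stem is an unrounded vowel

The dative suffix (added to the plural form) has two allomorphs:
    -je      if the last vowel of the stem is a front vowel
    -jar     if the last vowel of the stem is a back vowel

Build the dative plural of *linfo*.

Since the last vowel of *linfo* is /o/ (a rounded vowel), it takes -ov, giving *linfoov*.
Since the last vowel of the plural form *linfoov* is /o/ (a back vowel), it takes -jar, giving *linfoovjar*.

linfoovjar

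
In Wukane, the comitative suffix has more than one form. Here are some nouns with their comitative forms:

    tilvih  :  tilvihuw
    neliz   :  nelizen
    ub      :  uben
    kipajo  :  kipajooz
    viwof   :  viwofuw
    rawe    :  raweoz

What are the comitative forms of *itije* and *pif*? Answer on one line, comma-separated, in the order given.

itijeoz, pifuw

The pattern is voicing of the final sound: -uw when the stem ends in a voiceless consonant (*tilvih*, *viwof*); -en when the stem ends in a voiced consonant (*neliz*, *ub*); -oz when the stem ends in a vowel (*kipajo*, *rawe*).
The final sound of *itije* is /e/, which is a vowel, so the suffix is -oz, giving *itijeoz*.
*pif* — final sound /f/ (a voiceless consonant) → -uw → *pifuw*.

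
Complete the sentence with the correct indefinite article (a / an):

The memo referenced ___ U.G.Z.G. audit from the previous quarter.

The indefinite article is chosen by the initial *sound* of the following word, not its spelling.
The initialism *U.G.Z.G.* is read letter by letter; the first letter, U, is pronounced /juː/, which begins with a consonant sound.
So the article is *a*: The memo referenced a U.G.Z.G. audit from the previous quarter.

a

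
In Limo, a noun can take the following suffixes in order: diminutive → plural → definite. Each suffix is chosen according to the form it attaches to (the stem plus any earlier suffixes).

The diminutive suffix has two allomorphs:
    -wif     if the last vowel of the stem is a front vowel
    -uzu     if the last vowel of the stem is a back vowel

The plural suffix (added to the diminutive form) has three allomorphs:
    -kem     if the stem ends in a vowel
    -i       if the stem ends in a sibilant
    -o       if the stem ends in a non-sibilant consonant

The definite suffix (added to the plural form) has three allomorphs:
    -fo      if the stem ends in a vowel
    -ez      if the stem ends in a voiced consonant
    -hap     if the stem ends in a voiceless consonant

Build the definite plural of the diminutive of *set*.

setwifofo

The last vowel of *set* is /e/, which is a front vowel, so the diminutive suffix is -wif, giving *setwif*.
The final sound of the diminutive form *setwif* is /f/, which is a non-sibilant consonant, so the plural suffix is -o, giving *setwifo*.
The plural form *setwifo*: final sound = /o/, a vowel → -fo → *setwifofo*.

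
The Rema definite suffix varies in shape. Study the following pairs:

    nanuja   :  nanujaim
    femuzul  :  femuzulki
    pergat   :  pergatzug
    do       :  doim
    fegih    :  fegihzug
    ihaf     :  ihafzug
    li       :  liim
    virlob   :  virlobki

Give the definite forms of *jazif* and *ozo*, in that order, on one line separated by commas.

The alternation tracks the final sound of the stem — -zug when the stem ends in a voiceless consonant (*pergat*, *fegih*, *ihaf*); -ki when the stem ends in a voiced consonant (*femuzul*, *virlob*); -im when the stem ends in a vowel (*nanuja*, *do*, *li*).
*jazif*: final sound = /f/, a voiceless consonant → -zug → *jazifzug*.
Since the final sound of *ozo* is /o/ (a vowel), it takes -im, giving *ozoim*.

jazifzug, ozoim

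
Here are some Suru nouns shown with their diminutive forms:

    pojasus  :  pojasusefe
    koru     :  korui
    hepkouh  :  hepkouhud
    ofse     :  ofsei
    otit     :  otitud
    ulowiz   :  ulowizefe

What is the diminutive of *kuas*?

The pattern is sibilance of the final sound: -efe when the stem ends in a sibilant (*pojasus*, *ulowiz*); -ud when the stem ends in a non-sibilant consonant (*hepkouh*, *otit*); -i when the stem ends in a vowel (*koru*, *ofse*).
*kuas*: final sound = /s/, a sibilant → -efe → *kuasefe*.

kuasefe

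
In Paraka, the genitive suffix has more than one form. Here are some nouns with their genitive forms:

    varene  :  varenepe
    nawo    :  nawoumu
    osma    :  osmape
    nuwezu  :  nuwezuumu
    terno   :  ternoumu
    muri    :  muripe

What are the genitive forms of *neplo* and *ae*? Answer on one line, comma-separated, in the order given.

neploumu, aepe

Looking at the last vowel of each stem: -umu when the last vowel of the stem is a rounded vowel (*nawo*, *nuwezu*, *terno*); -pe when the last vowel of the stem is an unrounded vowel (*varene*, *osma*, *muri*).
*neplo* — last vowel /o/ (a rounded vowel) → -umu → *neploumu*.
*ae* — last vowel /e/ (an unrounded vowel) → -pe → *aepe*.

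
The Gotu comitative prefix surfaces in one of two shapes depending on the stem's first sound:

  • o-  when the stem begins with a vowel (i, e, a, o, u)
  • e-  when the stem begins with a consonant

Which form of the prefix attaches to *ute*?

*ute*: first sound = /u/, a vowel → o-.

o-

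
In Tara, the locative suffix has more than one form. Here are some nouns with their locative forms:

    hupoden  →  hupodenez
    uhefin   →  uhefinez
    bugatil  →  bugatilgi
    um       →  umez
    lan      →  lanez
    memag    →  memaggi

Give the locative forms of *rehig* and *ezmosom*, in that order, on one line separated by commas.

rehiggi, ezmosomez

The suffix is conditioned by the final consonant: -ez when the stem ends in a nasal (*hupoden*, *uhefin*, *um*, *lan*); -gi when the stem ends in a non-nasal consonant (*bugatil*, *memag*).
Since the final consonant of *rehig* is /g/ (non-nasal), it takes -gi, giving *rehiggi*.
*ezmosom*: final consonant = /m/, a nasal → -ez → *ezmosomez*.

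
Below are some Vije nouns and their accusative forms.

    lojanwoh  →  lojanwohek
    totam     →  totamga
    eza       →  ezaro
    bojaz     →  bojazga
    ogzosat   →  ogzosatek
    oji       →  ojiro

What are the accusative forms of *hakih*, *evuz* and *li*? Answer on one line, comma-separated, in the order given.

hakihek, evuzga, liro

The alternation tracks the final sound of the stem — -ek when the stem ends in a voiceless consonant (*lojanwoh*, *ogzosat*); -ga when the stem ends in a voiced consonant (*totam*, *bojaz*); -ro when the stem ends in a vowel (*eza*, *oji*).
Since the final sound of *hakih* is /h/ (a voiceless consonant), it takes -ek, giving *hakihek*.
*evuz* — final sound /z/ (a voiced consonant) → -ga → *evuzga*.
Since the final sound of *li* is /i/ (a vowel), it takes -ro, giving *liro*.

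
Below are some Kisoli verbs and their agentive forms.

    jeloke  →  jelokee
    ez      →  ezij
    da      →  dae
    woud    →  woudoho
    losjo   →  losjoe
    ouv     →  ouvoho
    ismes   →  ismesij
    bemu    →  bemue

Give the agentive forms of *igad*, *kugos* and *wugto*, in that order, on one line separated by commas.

Looking at the final sound of each stem: -ij when the stem ends in a sibilant (*ez*, *ismes*); -oho when the stem ends in a non-sibilant consonant (*woud*, *ouv*); -e when the stem ends in a vowel (*jeloke*, *da*, *losjo*, *bemu*).
Since the final sound of *igad* is /d/ (a non-sibilant consonant), it takes -oho, giving *igadoho*.
The final sound of *kugos* is /s/, which is a sibilant, so the suffix is -ij, giving *kugosij*.
The final sound of *wugto* is /o/, which is a vowel, so the suffix is -e, giving *wugtoe*.

igadoho, kugosij, wugtoe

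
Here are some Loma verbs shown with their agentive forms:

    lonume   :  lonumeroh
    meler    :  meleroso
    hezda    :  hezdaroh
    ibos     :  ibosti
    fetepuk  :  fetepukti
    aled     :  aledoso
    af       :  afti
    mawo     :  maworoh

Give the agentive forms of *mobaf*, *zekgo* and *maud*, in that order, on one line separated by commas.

mobafti, zekgoroh, maudoso

The suffix is conditioned by the final sound: -ti when the stem ends in a voiceless consonant (*ibos*, *fetepuk*, *af*); -oso when the stem ends in a voiced consonant (*meler*, *aled*); -roh when the stem ends in a vowel (*lonume*, *hezda*, *mawo*).
*mobaf* — final sound /f/ (a voiceless consonant) → -ti → *mobafti*.
The final sound of *zekgo* is /o/, which is a vowel, so the suffix is -roh, giving *zekgoroh*.
*maud* — final sound /d/ (a voiced consonant) → -oso → *maudoso*.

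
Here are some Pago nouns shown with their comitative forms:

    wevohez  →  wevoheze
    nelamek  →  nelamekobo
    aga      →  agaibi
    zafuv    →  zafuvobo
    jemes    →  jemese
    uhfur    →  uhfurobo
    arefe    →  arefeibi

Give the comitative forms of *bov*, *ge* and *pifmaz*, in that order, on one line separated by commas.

bovobo, geibi, pifmaze

Looking at the final sound of each stem: -e when the stem ends in a sibilant (*wevohez*, *jemes*); -obo when the stem ends in a non-sibilant consonant (*nelamek*, *zafuv*, *uhfur*); -ibi when the stem ends in a vowel (*aga*, *arefe*).
Since the final sound of *bov* is /v/ (a non-sibilant consonant), it takes -obo, giving *bovobo*.
The final sound of *ge* is /e/, which is a vowel, so the suffix is -ibi, giving *geibi*.
Since the final sound of *pifmaz* is /z/ (a sibilant), it takes -e, giving *pifmaze*.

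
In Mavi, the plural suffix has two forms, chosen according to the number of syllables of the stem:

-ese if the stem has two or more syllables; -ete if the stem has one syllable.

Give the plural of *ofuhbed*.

*ofuhbed* (3 syllables) → -ese → *ofuhbedese*.

ofuhbedese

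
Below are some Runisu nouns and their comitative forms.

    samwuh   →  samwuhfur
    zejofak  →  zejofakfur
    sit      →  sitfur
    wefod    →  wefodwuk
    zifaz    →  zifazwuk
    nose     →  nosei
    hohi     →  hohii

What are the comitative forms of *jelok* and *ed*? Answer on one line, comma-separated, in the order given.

jelokfur, edwuk

Looking at the final sound of each stem: -fur when the stem ends in a voiceless consonant (*samwuh*, *zejofak*, *sit*); -wuk when the stem ends in a voiced consonant (*wefod*, *zifaz*); -i when the stem ends in a vowel (*nose*, *hohi*).
Since the final sound of *jelok* is /k/ (a voiceless consonant), it takes -fur, giving *jelokfur*.
*ed* — final sound /d/ (a voiced consonant) → -wuk → *edwuk*.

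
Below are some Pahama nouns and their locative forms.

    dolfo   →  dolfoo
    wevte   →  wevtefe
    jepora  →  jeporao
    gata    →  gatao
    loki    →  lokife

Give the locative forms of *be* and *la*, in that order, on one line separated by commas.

befe, lao

The suffix is conditioned by the last vowel: -fe when the last vowel of the stem is a front vowel (*wevte*, *loki*); -o when the last vowel of the stem is a back vowel (*dolfo*, *jepora*, *gata*).
Since the last vowel of *be* is /e/ (a front vowel), it takes -fe, giving *befe*.
The last vowel of *la* is /a/, which is a back vowel, so the suffix is -o, giving *lao*.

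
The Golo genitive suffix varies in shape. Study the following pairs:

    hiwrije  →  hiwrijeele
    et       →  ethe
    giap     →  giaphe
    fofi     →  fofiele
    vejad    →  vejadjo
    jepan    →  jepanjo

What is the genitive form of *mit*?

The suffix is conditioned by the final sound: -he when the stem ends in a voiceless consonant (*et*, *giap*); -jo when the stem ends in a voiced consonant (*vejad*, *jepan*); -ele when the stem ends in a vowel (*hiwrije*, *fofi*).
*mit* — final sound /t/ (a voiceless consonant) → -he → *mithe*.

mithe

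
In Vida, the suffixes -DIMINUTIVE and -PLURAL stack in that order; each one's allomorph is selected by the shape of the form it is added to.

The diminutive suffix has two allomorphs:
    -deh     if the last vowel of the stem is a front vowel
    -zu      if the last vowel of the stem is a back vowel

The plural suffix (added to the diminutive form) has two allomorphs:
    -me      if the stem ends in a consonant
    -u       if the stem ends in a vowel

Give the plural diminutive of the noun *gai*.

*gai*: last vowel = /i/, a front vowel → -deh → *gaideh*.
The final sound of the diminutive form *gaideh* is /h/, which is a consonant, so the plural suffix is -me, giving *gaidehme*.

gaidehme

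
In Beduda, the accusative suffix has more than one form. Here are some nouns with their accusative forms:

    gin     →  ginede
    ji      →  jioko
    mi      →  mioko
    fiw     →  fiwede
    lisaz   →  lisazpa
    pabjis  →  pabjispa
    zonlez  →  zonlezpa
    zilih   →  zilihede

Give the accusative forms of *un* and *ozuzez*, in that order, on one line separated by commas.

The pattern is sibilance of the final sound: -pa when the stem ends in a sibilant (*lisaz*, *pabjis*, *zonlez*); -ede when the stem ends in a non-sibilant consonant (*gin*, *fiw*, *zilih*); -oko when the stem ends in a vowel (*ji*, *mi*).
Since the final sound of *un* is /n/ (a non-sibilant consonant), it takes -ede, giving *unede*.
Since the final sound of *ozuzez* is /z/ (a sibilant), it takes -pa, giving *ozuzezpa*.

unede, ozuzezpa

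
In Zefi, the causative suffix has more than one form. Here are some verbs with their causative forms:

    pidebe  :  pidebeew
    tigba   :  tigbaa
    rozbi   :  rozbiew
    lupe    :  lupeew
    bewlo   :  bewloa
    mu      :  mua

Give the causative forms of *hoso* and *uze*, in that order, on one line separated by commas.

hosoa, uzeew

The pattern is front/back vowel harmony: -ew when the last vowel of the stem is a front vowel (*pidebe*, *rozbi*, *lupe*); -a when the last vowel of the stem is a back vowel (*tigba*, *bewlo*, *mu*).
Since the last vowel of *hoso* is /o/ (a back vowel), it takes -a, giving *hosoa*.
*uze*: last vowel = /e/, a front vowel → -ew → *uzeew*.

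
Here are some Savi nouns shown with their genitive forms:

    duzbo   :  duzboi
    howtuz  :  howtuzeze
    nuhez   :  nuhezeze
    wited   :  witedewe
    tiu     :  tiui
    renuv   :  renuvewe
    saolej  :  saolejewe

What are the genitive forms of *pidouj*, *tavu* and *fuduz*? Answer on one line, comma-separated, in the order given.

pidoujewe, tavui, fuduzeze

The suffix is conditioned by the final sound: -eze when the stem ends in a sibilant (*howtuz*, *nuhez*); -ewe when the stem ends in a non-sibilant consonant (*wited*, *renuv*, *saolej*); -i when the stem ends in a vowel (*duzbo*, *tiu*).
*pidouj*: final sound = /j/, a non-sibilant consonant → -ewe → *pidoujewe*.
*tavu* — final sound /u/ (a vowel) → -i → *tavui*.
*fuduz* — final sound /z/ (a sibilant) → -eze → *fuduzeze*.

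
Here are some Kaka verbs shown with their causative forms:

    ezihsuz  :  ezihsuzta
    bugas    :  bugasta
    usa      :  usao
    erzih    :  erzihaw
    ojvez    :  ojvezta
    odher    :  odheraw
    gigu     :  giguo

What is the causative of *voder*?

Looking at the final sound of each stem: -ta when the stem ends in a sibilant (*ezihsuz*, *bugas*, *ojvez*); -aw when the stem ends in a non-sibilant consonant (*erzih*, *odher*); -o when the stem ends in a vowel (*usa*, *gigu*).
*voder*: final sound = /r/, a non-sibilant consonant → -aw → *voderaw*.

voderaw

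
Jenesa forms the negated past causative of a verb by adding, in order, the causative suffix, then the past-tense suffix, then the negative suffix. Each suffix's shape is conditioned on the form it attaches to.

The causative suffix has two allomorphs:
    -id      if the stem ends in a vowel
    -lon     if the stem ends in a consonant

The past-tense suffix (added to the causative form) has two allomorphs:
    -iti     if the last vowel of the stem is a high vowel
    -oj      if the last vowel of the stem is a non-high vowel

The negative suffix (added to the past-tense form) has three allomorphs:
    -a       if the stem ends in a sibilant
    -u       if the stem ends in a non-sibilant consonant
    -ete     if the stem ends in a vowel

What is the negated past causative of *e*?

eiditiete

The final sound of *e* is /e/, which is a vowel, so the causative suffix is -id, giving *eid*.
The last vowel of the causative form *eid* is /i/, which is a high vowel, so the past-tense suffix is -iti, giving *eiditi*.
The past-tense form *eiditi* — final sound /i/ (a vowel) → -ete → *eiditiete*.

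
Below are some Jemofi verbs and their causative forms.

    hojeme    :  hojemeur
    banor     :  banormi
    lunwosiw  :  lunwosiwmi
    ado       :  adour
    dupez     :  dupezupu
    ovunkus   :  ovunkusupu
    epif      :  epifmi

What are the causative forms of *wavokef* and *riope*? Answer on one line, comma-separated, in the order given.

The alternation tracks the final sound of the stem — -upu when the stem ends in a sibilant (*dupez*, *ovunkus*); -mi when the stem ends in a non-sibilant consonant (*banor*, *lunwosiw*, *epif*); -ur when the stem ends in a vowel (*hojeme*, *ado*).
*wavokef* — final sound /f/ (a non-sibilant consonant) → -mi → *wavokefmi*.
*riope*: final sound = /e/, a vowel → -ur → *riopeur*.

wavokefmi, riopeur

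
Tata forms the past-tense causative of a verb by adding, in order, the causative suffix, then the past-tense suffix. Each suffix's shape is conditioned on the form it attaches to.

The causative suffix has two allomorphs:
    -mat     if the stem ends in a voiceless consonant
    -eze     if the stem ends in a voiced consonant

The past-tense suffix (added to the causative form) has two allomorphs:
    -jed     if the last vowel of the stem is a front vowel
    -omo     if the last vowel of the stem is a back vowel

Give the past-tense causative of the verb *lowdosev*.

lowdosevezejed

Since the final consonant of *lowdosev* is /v/ (voiced), it takes -eze, giving *lowdoseveze*.
The last vowel of the causative form *lowdoseveze* is /e/, which is a front vowel, so the past-tense suffix is -jed, giving *lowdosevezejed*.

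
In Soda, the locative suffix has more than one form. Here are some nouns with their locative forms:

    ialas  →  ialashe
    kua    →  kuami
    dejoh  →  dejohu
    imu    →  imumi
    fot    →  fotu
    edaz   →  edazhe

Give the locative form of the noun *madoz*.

madozhe

The alternation tracks the final sound of the stem — -he when the stem ends in a sibilant (*ialas*, *edaz*); -u when the stem ends in a non-sibilant consonant (*dejoh*, *fot*); -mi when the stem ends in a vowel (*kua*, *imu*).
Since the final sound of *madoz* is /z/ (a sibilant), it takes -he, giving *madozhe*.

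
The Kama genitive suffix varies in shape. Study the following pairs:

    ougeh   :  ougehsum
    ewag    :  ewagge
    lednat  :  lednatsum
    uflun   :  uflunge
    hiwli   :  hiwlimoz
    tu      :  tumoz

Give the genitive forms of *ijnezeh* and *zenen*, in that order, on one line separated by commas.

The suffix is conditioned by the final sound: -sum when the stem ends in a voiceless consonant (*ougeh*, *lednat*); -ge when the stem ends in a voiced consonant (*ewag*, *uflun*); -moz when the stem ends in a vowel (*hiwli*, *tu*).
Since the final sound of *ijnezeh* is /h/ (a voiceless consonant), it takes -sum, giving *ijnezehsum*.
Since the final sound of *zenen* is /n/ (a voiced consonant), it takes -ge, giving *zenenge*.

ijnezehsum, zenenge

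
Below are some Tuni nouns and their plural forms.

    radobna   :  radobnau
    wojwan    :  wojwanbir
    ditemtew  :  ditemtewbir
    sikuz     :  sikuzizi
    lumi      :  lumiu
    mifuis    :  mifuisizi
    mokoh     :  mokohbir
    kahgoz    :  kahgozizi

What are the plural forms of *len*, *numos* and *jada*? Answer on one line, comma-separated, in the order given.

lenbir, numosizi, jadau

The suffix is conditioned by the final sound: -izi when the stem ends in a sibilant (*sikuz*, *mifuis*, *kahgoz*); -bir when the stem ends in a non-sibilant consonant (*wojwan*, *ditemtew*, *mokoh*); -u when the stem ends in a vowel (*radobna*, *lumi*).
*len* — final sound /n/ (a non-sibilant consonant) → -bir → *lenbir*.
Since the final sound of *numos* is /s/ (a sibilant), it takes -izi, giving *numosizi*.
*jada*: final sound = /a/, a vowel → -u → *jadau*.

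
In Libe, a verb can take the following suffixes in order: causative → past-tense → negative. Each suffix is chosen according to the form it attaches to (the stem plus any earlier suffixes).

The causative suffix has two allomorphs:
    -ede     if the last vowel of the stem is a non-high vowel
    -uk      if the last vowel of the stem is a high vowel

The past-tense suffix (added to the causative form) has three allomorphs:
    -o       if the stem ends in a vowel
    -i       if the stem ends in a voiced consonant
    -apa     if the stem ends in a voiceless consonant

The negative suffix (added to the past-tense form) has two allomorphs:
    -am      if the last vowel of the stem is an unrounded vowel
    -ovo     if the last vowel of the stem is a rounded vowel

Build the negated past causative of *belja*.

beljaedeoovo

*belja*: last vowel = /a/, a non-high vowel → -ede → *beljaede*.
The final sound of the causative form *beljaede* is /e/, which is a vowel, so the past-tense suffix is -o, giving *beljaedeo*.
The last vowel of the past-tense form *beljaedeo* is /o/, which is a rounded vowel, so the negative suffix is -ovo, giving *beljaedeoovo*.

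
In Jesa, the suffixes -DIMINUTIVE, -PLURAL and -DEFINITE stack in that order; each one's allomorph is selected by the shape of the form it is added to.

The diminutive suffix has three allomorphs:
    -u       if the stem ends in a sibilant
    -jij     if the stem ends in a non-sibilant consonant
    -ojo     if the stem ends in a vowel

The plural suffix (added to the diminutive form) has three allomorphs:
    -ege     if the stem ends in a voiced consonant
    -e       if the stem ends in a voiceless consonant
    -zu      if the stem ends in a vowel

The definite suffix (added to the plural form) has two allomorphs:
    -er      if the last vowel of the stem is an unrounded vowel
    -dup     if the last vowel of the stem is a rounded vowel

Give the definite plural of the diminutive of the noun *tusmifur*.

The final sound of *tusmifur* is /r/, which is a non-sibilant consonant, so the diminutive suffix is -jij, giving *tusmifurjij*.
The final sound of the diminutive form *tusmifurjij* is /j/, which is a voiced consonant, so the plural suffix is -ege, giving *tusmifurjijege*.
Since the last vowel of the plural form *tusmifurjijege* is /e/ (an unrounded vowel), it takes -er, giving *tusmifurjijegeer*.

tusmifurjijegeer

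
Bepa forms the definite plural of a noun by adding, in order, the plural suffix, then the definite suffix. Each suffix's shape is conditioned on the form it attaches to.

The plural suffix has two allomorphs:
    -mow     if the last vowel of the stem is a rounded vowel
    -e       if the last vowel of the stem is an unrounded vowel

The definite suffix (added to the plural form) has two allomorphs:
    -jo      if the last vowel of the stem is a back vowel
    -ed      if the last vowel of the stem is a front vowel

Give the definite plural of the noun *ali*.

alieed

*ali* — last vowel /i/ (an unrounded vowel) → -e → *alie*.
Since the last vowel of the plural form *alie* is /e/ (a front vowel), it takes -ed, giving *alieed*.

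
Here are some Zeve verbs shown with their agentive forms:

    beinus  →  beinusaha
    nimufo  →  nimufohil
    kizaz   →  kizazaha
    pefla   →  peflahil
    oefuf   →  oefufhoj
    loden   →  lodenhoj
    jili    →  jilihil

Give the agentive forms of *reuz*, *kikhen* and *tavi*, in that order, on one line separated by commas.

The suffix is conditioned by the final sound: -aha when the stem ends in a sibilant (*beinus*, *kizaz*); -hoj when the stem ends in a non-sibilant consonant (*oefuf*, *loden*); -hil when the stem ends in a vowel (*nimufo*, *pefla*, *jili*).
Since the final sound of *reuz* is /z/ (a sibilant), it takes -aha, giving *reuzaha*.
Since the final sound of *kikhen* is /n/ (a non-sibilant consonant), it takes -hoj, giving *kikhenhoj*.
Since the final sound of *tavi* is /i/ (a vowel), it takes -hil, giving *tavihil*.

reuzaha, kikhenhoj, tavihil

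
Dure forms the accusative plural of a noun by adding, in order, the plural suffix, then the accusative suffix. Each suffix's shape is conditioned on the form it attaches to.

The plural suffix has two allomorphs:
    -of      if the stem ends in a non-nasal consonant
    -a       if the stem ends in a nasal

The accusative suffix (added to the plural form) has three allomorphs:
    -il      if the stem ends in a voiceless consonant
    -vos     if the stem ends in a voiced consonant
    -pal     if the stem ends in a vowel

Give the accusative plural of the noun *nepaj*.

*nepaj* — final consonant /j/ (non-nasal) → -of → *nepajof*.
Since the final sound of the plural form *nepajof* is /f/ (a voiceless consonant), it takes -il, giving *nepajofil*.

nepajofil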